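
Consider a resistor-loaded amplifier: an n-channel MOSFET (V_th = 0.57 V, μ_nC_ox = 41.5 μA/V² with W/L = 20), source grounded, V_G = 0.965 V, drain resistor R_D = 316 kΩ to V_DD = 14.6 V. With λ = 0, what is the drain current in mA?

I_D = 0.0456 mA

V_GS = V_G = 0.965 V, so V_ov = 0.965 − 0.57 = 0.395 V.
k_n = μ_nC_ox · (W/L) = 0.83 mA/V².
Assume saturation: I_D = ½ k_n V_ov² = 0.5 × 0.83 × 0.395² = 0.0648 mA, giving V_DS = V_DD − I_D R_D = 14.6 − 0.0648 × 316 = -5.86 V.
But -5.86 V < V_ov = 0.395 V, so the device is actually in triode.
In triode I_D = k_n[V_ov V_DS − ½ V_DS²] and I_D = (V_DD − V_DS)/R_D. Equating: 131 V_DS² − 104.6 V_DS + 14.6 = 0, giving V_DS = 0.18 V (the root below V_ov).
I_D = (14.6 − 0.18) / 316 = 0.0456 mA.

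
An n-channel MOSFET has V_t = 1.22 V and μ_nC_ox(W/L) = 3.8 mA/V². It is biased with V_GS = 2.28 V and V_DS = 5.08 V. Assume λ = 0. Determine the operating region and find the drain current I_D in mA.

V_ov = V_GS − V_t = 2.28 − 1.22 = 1.06 V.
Since V_DS = 5.08 V ≥ V_ov = 1.06 V, the device is in saturation.
I_D = ½ k_n V_ov² = 0.5 × 3.8 × 1.06² = 2.13 mA.

Saturation; I_D = 2.13 mA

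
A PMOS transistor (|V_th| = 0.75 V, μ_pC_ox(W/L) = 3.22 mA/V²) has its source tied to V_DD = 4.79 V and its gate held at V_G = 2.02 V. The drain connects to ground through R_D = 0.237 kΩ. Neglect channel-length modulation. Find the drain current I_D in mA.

I_D = 6.57 mA

V_SG = V_DD − V_G = 4.79 − 2.02 = 2.77 V, so V_ov = 2.77 − 0.75 = 2.02 V.
Assume saturation: I_D = ½ k_p V_ov² = 0.5 × 3.22 × 2.02² = 6.57 mA, giving V_SD = V_DD − I_D R_D = 4.79 − 6.57 × 0.237 = 3.23 V.
V_SD = 3.23 V ≥ V_ov = 2.02 V, confirming saturation.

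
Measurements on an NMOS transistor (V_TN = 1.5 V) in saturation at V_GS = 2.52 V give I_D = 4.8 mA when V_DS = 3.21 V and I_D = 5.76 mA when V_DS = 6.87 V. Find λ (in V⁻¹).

With V_GS fixed, I_D ∝ (1 + λ V_DS) in saturation, so I_D2/I_D1 = (1 + λ V_DS2)/(1 + λ V_DS1).
5.76/4.8 = 1.2 = (1 + 6.87 λ)/(1 + 3.21 λ).
Solving: λ (I_D1 V_DS2 − I_D2 V_DS1) = I_D2 − I_D1, so λ = (5.76 − 4.8) / (4.8 × 6.87 − 5.76 × 3.21) = 0.96 / 14.5 = 0.0663 V⁻¹.

λ = 0.0663 V⁻¹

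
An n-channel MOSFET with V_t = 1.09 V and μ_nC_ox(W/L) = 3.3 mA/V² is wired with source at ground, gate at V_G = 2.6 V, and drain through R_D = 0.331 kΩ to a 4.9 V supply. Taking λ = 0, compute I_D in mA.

I_D = 3.76 mA

V_GS = V_G = 2.6 V, so V_ov = 2.6 − 1.09 = 1.51 V.
Assume saturation: I_D = ½ k_n V_ov² = 0.5 × 3.3 × 1.51² = 3.76 mA, giving V_DS = V_DD − I_D R_D = 4.9 − 3.76 × 0.331 = 3.65 V.
V_DS = 3.65 V ≥ V_ov = 1.51 V, confirming saturation.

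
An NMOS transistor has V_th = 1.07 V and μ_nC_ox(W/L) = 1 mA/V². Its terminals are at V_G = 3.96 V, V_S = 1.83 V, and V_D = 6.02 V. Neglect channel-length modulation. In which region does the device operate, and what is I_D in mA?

Saturation; I_D = 0.562 mA

V_GS = V_G − V_S = 3.96 − 1.83 = 2.13 V; V_DS = V_D − V_S = 6.02 − 1.83 = 4.19 V.
V_ov = V_GS − V_th = 2.13 − 1.07 = 1.06 V.
Since V_DS = 4.19 V ≥ V_ov = 1.06 V, the device is in saturation.
I_D = ½ k_n V_ov² = 0.5 × 1 × 1.06² = 0.562 mA.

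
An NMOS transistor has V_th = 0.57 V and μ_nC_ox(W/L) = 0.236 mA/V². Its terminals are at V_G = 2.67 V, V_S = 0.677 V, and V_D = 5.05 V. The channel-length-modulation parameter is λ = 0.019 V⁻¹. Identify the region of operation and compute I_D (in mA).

Saturation; I_D = 0.259 mA

V_GS = V_G − V_S = 2.67 − 0.677 = 1.99 V; V_DS = V_D − V_S = 5.05 − 0.677 = 4.37 V.
V_ov = V_GS − V_th = 1.99 − 0.57 = 1.42 V.
Since V_DS = 4.37 V ≥ V_ov = 1.42 V, the device is in saturation.
I_D = ½ k_n V_ov² (1 + λ V_DS) = 0.5 × 0.236 × 1.42² × (1 + 0.019 × 4.37) = 0.259 mA.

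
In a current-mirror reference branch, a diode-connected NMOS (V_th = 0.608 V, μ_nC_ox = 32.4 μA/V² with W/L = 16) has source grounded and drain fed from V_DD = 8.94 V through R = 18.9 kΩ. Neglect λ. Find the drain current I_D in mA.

With gate tied to drain, V_GS = V_DS ≥ V_GS − V_th, so the device is in saturation.
k_n = μ_nC_ox · (W/L) = 0.5184 mA/V².
KCL at the drain: ½ k_n (V_GS − V_th)² = (V_DD − V_GS)/R.
Let x = V_GS − 0.608. Then 4.9 x² + x − 8.332 = 0, giving x = 1.21 V (positive root), so V_GS = 1.81 V.
I_D = (V_DD − V_GS)/R = (8.94 − 1.81) / 18.9 = 0.377 mA.

I_D = 0.377 mA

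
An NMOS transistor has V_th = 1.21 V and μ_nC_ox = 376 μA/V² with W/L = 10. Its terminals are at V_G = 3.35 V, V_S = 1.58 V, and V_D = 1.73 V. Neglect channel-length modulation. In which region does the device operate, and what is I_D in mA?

Triode; I_D = 0.274 mA

V_GS = V_G − V_S = 3.35 − 1.58 = 1.77 V; V_DS = V_D − V_S = 1.73 − 1.58 = 0.15 V.
k_n = μ_nC_ox · (W/L) = 3.76 mA/V².
V_ov = V_GS − V_th = 1.77 − 1.21 = 0.56 V.
Since V_DS = 0.15 V < V_ov = 0.56 V, the device is in the triode region.
I_D = k_n [V_ov · V_DS − ½ V_DS²] = 3.76 × [0.56 × 0.15 − 0.5 × 0.15²] = 0.274 mA.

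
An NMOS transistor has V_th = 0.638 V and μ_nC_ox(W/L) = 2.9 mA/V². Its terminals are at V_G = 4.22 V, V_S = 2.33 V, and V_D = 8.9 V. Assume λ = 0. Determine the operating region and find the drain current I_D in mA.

Saturation; I_D = 2.27 mA

V_GS = V_G − V_S = 4.22 − 2.33 = 1.89 V; V_DS = V_D − V_S = 8.9 − 2.33 = 6.57 V.
V_ov = V_GS − V_th = 1.89 − 0.638 = 1.25 V.
Since V_DS = 6.57 V ≥ V_ov = 1.25 V, the device is in saturation.
I_D = ½ k_n V_ov² = 0.5 × 2.9 × 1.25² = 2.27 mA.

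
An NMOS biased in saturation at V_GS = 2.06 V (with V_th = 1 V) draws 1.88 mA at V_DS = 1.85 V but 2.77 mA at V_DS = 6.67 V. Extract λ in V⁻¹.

λ = 0.120 V⁻¹

With V_GS fixed, I_D ∝ (1 + λ V_DS) in saturation, so I_D2/I_D1 = (1 + λ V_DS2)/(1 + λ V_DS1).
2.77/1.88 = 1.473 = (1 + 6.67 λ)/(1 + 1.85 λ).
Solving: λ (I_D1 V_DS2 − I_D2 V_DS1) = I_D2 − I_D1, so λ = (2.77 − 1.88) / (1.88 × 6.67 − 2.77 × 1.85) = 0.89 / 7.42 = 0.12 V⁻¹.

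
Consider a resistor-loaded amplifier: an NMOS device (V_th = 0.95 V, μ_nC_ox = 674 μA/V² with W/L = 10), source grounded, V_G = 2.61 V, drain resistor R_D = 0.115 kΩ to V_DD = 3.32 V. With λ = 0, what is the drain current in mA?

I_D = 9.29 mA

V_GS = V_G = 2.61 V, so V_ov = 2.61 − 0.95 = 1.66 V.
k_n = μ_nC_ox · (W/L) = 6.74 mA/V².
Assume saturation: I_D = ½ k_n V_ov² = 0.5 × 6.74 × 1.66² = 9.29 mA, giving V_DS = V_DD − I_D R_D = 3.32 − 9.29 × 0.115 = 2.25 V.
V_DS = 2.25 V ≥ V_ov = 1.66 V, confirming saturation.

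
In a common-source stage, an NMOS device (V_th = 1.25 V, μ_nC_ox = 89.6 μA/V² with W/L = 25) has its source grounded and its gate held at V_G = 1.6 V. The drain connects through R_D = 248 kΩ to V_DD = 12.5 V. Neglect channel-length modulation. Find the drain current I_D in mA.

I_D = 0.0501 mA

V_GS = V_G = 1.6 V, so V_ov = 1.6 − 1.25 = 0.35 V.
k_n = μ_nC_ox · (W/L) = 2.24 mA/V².
Assume saturation: I_D = ½ k_n V_ov² = 0.5 × 2.24 × 0.35² = 0.137 mA, giving V_DS = V_DD − I_D R_D = 12.5 − 0.137 × 248 = -21.5 V.
But -21.5 V < V_ov = 0.35 V, so the device is actually in triode.
In triode I_D = k_n[V_ov V_DS − ½ V_DS²] and I_D = (V_DD − V_DS)/R_D. Equating: 278 V_DS² − 195.4 V_DS + 12.5 = 0, giving V_DS = 0.0712 V (the root below V_ov).
I_D = (12.5 − 0.0712) / 248 = 0.0501 mA.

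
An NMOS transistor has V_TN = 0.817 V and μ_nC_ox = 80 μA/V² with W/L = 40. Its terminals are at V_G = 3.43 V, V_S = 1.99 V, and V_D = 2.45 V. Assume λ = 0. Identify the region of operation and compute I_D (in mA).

Triode; I_D = 0.578 mA

V_GS = V_G − V_S = 3.43 − 1.99 = 1.44 V; V_DS = V_D − V_S = 2.45 − 1.99 = 0.46 V.
k_n = μ_nC_ox · (W/L) = 3.2 mA/V².
V_ov = V_GS − V_TN = 1.44 − 0.817 = 0.623 V.
Since V_DS = 0.46 V < V_ov = 0.623 V, the device is in the triode region.
I_D = k_n [V_ov · V_DS − ½ V_DS²] = 3.2 × [0.623 × 0.46 − 0.5 × 0.46²] = 0.578 mA.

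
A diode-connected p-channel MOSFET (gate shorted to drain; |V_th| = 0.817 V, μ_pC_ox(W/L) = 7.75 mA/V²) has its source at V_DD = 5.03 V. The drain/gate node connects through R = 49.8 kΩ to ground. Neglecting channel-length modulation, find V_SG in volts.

V_SG = 0.962 V

With gate tied to drain, V_SG = V_SD ≥ V_SG − |V_th|, so the device is in saturation.
KCL at the drain: ½ k_p (V_SG − |V_th|)² = (V_DD − V_SG)/R.
Let x = V_SG − 0.817. Then 193 x² + x − 4.213 = 0, giving x = 0.145 V (positive root), so V_SG = 0.962 V.
I_D = (V_DD − V_SG)/R = (5.03 − 0.962) / 49.8 = 0.0817 mA.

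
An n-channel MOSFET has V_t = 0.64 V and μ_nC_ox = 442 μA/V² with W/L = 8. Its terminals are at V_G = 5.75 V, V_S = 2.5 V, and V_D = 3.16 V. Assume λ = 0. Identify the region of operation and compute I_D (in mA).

V_GS = V_G − V_S = 5.75 − 2.5 = 3.25 V; V_DS = V_D − V_S = 3.16 − 2.5 = 0.66 V.
k_n = μ_nC_ox · (W/L) = 3.536 mA/V².
V_ov = V_GS − V_t = 3.25 − 0.64 = 2.61 V.
Since V_DS = 0.66 V < V_ov = 2.61 V, the device is in the triode region.
I_D = k_n [V_ov · V_DS − ½ V_DS²] = 3.536 × [2.61 × 0.66 − 0.5 × 0.66²] = 5.32 mA.

Triode; I_D = 5.32 mA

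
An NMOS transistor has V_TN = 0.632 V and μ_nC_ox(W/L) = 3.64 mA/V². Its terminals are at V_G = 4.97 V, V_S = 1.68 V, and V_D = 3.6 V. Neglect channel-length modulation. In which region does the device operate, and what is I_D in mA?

Triode; I_D = 11.9 mA

V_GS = V_G − V_S = 4.97 − 1.68 = 3.29 V; V_DS = V_D − V_S = 3.6 − 1.68 = 1.92 V.
V_ov = V_GS − V_TN = 3.29 − 0.632 = 2.66 V.
Since V_DS = 1.92 V < V_ov = 2.66 V, the device is in the triode region.
I_D = k_n [V_ov · V_DS − ½ V_DS²] = 3.64 × [2.66 × 1.92 − 0.5 × 1.92²] = 11.9 mA.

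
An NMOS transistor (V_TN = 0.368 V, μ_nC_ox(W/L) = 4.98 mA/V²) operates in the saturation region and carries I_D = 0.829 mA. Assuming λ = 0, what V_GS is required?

V_GS = 0.945 V

In saturation I_D = ½ k_n (V_GS − V_TN)², so V_GS − V_TN = √(2 I_D / k_n) = √(2 × 0.829 / 4.98) = 0.577 V.
V_GS = 0.368 + 0.577 = 0.945 V.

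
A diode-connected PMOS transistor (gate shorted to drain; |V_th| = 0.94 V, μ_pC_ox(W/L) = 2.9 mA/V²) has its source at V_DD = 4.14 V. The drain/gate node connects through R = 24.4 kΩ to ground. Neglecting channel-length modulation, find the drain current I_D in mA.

With gate tied to drain, V_SG = V_SD ≥ V_SG − |V_th|, so the device is in saturation.
KCL at the drain: ½ k_p (V_SG − |V_th|)² = (V_DD − V_SG)/R.
Let x = V_SG − 0.94. Then 35.4 x² + x − 3.2 = 0, giving x = 0.287 V (positive root), so V_SG = 1.23 V.
I_D = (V_DD − V_SG)/R = (4.14 − 1.23) / 24.4 = 0.119 mA.

I_D = 0.119 mA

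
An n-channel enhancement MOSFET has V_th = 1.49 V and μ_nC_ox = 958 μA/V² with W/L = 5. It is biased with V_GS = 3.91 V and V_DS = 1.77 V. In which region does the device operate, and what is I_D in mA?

k_n = μ_nC_ox · (W/L) = 4.79 mA/V².
V_ov = V_GS − V_th = 3.91 − 1.49 = 2.42 V.
Since V_DS = 1.77 V < V_ov = 2.42 V, the device is in the triode region.
I_D = k_n [V_ov · V_DS − ½ V_DS²] = 4.79 × [2.42 × 1.77 − 0.5 × 1.77²] = 13 mA.

Triode; I_D = 13.0 mA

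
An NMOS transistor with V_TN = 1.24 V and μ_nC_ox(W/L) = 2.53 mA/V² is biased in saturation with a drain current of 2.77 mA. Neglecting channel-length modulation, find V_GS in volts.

V_GS = 2.72 V

In saturation I_D = ½ k_n (V_GS − V_TN)², so V_GS − V_TN = √(2 I_D / k_n) = √(2 × 2.77 / 2.53) = 1.48 V.
V_GS = 1.24 + 1.48 = 2.72 V.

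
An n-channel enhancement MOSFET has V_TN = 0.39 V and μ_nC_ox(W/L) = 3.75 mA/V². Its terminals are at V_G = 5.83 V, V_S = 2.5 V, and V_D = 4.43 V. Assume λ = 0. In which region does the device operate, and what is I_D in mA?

Triode; I_D = 14.3 mA

V_GS = V_G − V_S = 5.83 − 2.5 = 3.33 V; V_DS = V_D − V_S = 4.43 − 2.5 = 1.93 V.
V_ov = V_GS − V_TN = 3.33 − 0.39 = 2.94 V.
Since V_DS = 1.93 V < V_ov = 2.94 V, the device is in the triode region.
I_D = k_n [V_ov · V_DS − ½ V_DS²] = 3.75 × [2.94 × 1.93 − 0.5 × 1.93²] = 14.3 mA.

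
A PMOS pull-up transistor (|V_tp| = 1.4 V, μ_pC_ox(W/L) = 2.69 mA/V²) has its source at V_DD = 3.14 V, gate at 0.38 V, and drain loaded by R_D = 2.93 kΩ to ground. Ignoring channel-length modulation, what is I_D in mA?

I_D = 0.970 mA

V_SG = V_DD − V_G = 3.14 − 0.38 = 2.76 V, so V_ov = 2.76 − 1.4 = 1.36 V.
Assume saturation: I_D = ½ k_p V_ov² = 0.5 × 2.69 × 1.36² = 2.49 mA, giving V_SD = V_DD − I_D R_D = 3.14 − 2.49 × 2.93 = -4.15 V.
But -4.15 V < V_ov = 1.36 V, so the device is actually in triode.
In triode I_D = k_p[V_ov V_SD − ½ V_SD²] and I_D = (V_DD − V_SD)/R_D. Equating: 3.94 V_SD² − 11.72 V_SD + 3.14 = 0, giving V_SD = 0.298 V (the root below V_ov).
I_D = (3.14 − 0.298) / 2.93 = 0.97 mA.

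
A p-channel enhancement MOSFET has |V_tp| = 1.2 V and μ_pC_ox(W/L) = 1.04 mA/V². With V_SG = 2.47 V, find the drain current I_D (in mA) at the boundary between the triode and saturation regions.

I_D = 0.839 mA

At the boundary V_SD = V_ov = V_SG − |V_tp| = 2.47 − 1.2 = 1.27 V.
I_D = ½ k_p V_ov² = 0.5 × 1.04 × 1.27² = 0.839 mA.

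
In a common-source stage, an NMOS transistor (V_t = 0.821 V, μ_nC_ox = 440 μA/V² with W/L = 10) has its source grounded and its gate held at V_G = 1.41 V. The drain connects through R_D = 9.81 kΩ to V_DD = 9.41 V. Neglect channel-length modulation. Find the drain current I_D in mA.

I_D = 0.763 mA

V_GS = V_G = 1.41 V, so V_ov = 1.41 − 0.821 = 0.589 V.
k_n = μ_nC_ox · (W/L) = 4.4 mA/V².
Assume saturation: I_D = ½ k_n V_ov² = 0.5 × 4.4 × 0.589² = 0.763 mA, giving V_DS = V_DD − I_D R_D = 9.41 − 0.763 × 9.81 = 1.92 V.
V_DS = 1.92 V ≥ V_ov = 0.589 V, confirming saturation.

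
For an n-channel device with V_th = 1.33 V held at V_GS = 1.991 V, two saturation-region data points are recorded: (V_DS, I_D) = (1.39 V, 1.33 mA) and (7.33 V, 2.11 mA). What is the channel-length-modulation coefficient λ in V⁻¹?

With V_GS fixed, I_D ∝ (1 + λ V_DS) in saturation, so I_D2/I_D1 = (1 + λ V_DS2)/(1 + λ V_DS1).
2.11/1.33 = 1.586 = (1 + 7.33 λ)/(1 + 1.39 λ).
Solving: λ (I_D1 V_DS2 − I_D2 V_DS1) = I_D2 − I_D1, so λ = (2.11 − 1.33) / (1.33 × 7.33 − 2.11 × 1.39) = 0.78 / 6.82 = 0.114 V⁻¹.

λ = 0.114 V⁻¹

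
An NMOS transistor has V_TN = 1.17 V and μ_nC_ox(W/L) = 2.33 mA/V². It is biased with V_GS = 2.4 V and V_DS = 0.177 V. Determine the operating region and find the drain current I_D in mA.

Triode; I_D = 0.471 mA

V_ov = V_GS − V_TN = 2.4 − 1.17 = 1.23 V.
Since V_DS = 0.177 V < V_ov = 1.23 V, the device is in the triode region.
I_D = k_n [V_ov · V_DS − ½ V_DS²] = 2.33 × [1.23 × 0.177 − 0.5 × 0.177²] = 0.471 mA.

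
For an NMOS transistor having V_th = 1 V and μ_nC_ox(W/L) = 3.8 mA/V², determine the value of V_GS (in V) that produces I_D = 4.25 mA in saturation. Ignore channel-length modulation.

V_GS = 2.50 V

In saturation I_D = ½ k_n (V_GS − V_th)², so V_GS − V_th = √(2 I_D / k_n) = √(2 × 4.25 / 3.8) = 1.5 V.
V_GS = 1 + 1.5 = 2.5 V.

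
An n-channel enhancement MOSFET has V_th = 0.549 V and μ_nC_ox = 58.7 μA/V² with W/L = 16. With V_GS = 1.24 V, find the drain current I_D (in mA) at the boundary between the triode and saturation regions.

At the boundary V_DS = V_ov = V_GS − V_th = 1.24 − 0.549 = 0.691 V.
k_n = μ_nC_ox · (W/L) = 0.9392 mA/V².
I_D = ½ k_n V_ov² = 0.5 × 0.9392 × 0.691² = 0.224 mA.

I_D = 0.224 mA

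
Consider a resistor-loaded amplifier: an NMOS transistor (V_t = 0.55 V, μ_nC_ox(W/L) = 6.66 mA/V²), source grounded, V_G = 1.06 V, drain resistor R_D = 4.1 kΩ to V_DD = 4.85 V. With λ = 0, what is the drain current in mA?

I_D = 0.866 mA

V_GS = V_G = 1.06 V, so V_ov = 1.06 − 0.55 = 0.51 V.
Assume saturation: I_D = ½ k_n V_ov² = 0.5 × 6.66 × 0.51² = 0.866 mA, giving V_DS = V_DD − I_D R_D = 4.85 − 0.866 × 4.1 = 1.3 V.
V_DS = 1.3 V ≥ V_ov = 0.51 V, confirming saturation.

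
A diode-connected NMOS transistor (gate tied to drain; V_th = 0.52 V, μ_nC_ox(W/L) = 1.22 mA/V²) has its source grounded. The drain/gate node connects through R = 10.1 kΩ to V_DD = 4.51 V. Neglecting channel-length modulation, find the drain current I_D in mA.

I_D = 0.323 mA

With gate tied to drain, V_GS = V_DS ≥ V_GS − V_th, so the device is in saturation.
KCL at the drain: ½ k_n (V_GS − V_th)² = (V_DD − V_GS)/R.
Let x = V_GS − 0.52. Then 6.16 x² + x − 3.99 = 0, giving x = 0.728 V (positive root), so V_GS = 1.25 V.
I_D = (V_DD − V_GS)/R = (4.51 − 1.25) / 10.1 = 0.323 mA.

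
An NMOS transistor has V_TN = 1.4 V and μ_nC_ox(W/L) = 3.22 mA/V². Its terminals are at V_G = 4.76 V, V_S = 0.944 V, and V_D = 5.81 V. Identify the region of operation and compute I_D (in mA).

V_GS = V_G − V_S = 4.76 − 0.944 = 3.82 V; V_DS = V_D − V_S = 5.81 − 0.944 = 4.87 V.
V_ov = V_GS − V_TN = 3.82 − 1.4 = 2.42 V.
Since V_DS = 4.87 V ≥ V_ov = 2.42 V, the device is in saturation.
I_D = ½ k_n V_ov² = 0.5 × 3.22 × 2.42² = 9.4 mA.

Saturation; I_D = 9.40 mA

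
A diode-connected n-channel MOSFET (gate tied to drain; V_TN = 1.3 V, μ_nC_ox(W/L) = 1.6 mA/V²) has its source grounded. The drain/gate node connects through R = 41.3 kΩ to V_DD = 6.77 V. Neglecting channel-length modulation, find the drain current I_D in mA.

With gate tied to drain, V_GS = V_DS ≥ V_GS − V_TN, so the device is in saturation.
KCL at the drain: ½ k_n (V_GS − V_TN)² = (V_DD − V_GS)/R.
Let x = V_GS − 1.3. Then 33 x² + x − 5.47 = 0, giving x = 0.392 V (positive root), so V_GS = 1.69 V.
I_D = (V_DD − V_GS)/R = (6.77 − 1.69) / 41.3 = 0.123 mA.

I_D = 0.123 mA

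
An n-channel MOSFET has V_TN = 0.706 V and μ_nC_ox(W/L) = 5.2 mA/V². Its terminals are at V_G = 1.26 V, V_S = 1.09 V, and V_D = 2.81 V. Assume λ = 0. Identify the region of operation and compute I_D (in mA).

Cutoff; I_D = 0 mA

V_GS = V_G − V_S = 1.26 − 1.09 = 0.17 V; V_DS = V_D − V_S = 2.81 − 1.09 = 1.72 V.
V_GS = 0.17 V < V_TN = 0.706 V, so the transistor is in cutoff.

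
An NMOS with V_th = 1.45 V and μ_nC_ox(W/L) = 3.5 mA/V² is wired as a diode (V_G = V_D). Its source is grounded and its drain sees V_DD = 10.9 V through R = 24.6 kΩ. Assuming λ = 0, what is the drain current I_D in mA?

With gate tied to drain, V_GS = V_DS ≥ V_GS − V_th, so the device is in saturation.
KCL at the drain: ½ k_n (V_GS − V_th)² = (V_DD − V_GS)/R.
Let x = V_GS − 1.45. Then 43.1 x² + x − 9.45 = 0, giving x = 0.457 V (positive root), so V_GS = 1.91 V.
I_D = (V_DD − V_GS)/R = (10.9 − 1.91) / 24.6 = 0.366 mA.

I_D = 0.366 mA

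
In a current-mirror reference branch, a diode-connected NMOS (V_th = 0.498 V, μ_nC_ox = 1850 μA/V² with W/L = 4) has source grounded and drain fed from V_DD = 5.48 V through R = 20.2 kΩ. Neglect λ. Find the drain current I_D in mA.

With gate tied to drain, V_GS = V_DS ≥ V_GS − V_th, so the device is in saturation.
k_n = μ_nC_ox · (W/L) = 7.4 mA/V².
KCL at the drain: ½ k_n (V_GS − V_th)² = (V_DD − V_GS)/R.
Let x = V_GS − 0.498. Then 74.7 x² + x − 4.982 = 0, giving x = 0.252 V (positive root), so V_GS = 0.75 V.
I_D = (V_DD − V_GS)/R = (5.48 − 0.75) / 20.2 = 0.234 mA.

I_D = 0.234 mA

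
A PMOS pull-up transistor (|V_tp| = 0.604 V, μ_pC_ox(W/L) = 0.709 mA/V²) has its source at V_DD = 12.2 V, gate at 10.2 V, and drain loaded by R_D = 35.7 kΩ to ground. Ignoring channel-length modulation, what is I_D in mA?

I_D = 0.331 mA

V_SG = V_DD − V_G = 12.2 − 10.2 = 2 V, so V_ov = 2 − 0.604 = 1.4 V.
Assume saturation: I_D = ½ k_p V_ov² = 0.5 × 0.709 × 1.4² = 0.691 mA, giving V_SD = V_DD − I_D R_D = 12.2 − 0.691 × 35.7 = -12.5 V.
But -12.5 V < V_ov = 1.4 V, so the device is actually in triode.
In triode I_D = k_p[V_ov V_SD − ½ V_SD²] and I_D = (V_DD − V_SD)/R_D. Equating: 12.7 V_SD² − 36.33 V_SD + 12.2 = 0, giving V_SD = 0.388 V (the root below V_ov).
I_D = (12.2 − 0.388) / 35.7 = 0.331 mA.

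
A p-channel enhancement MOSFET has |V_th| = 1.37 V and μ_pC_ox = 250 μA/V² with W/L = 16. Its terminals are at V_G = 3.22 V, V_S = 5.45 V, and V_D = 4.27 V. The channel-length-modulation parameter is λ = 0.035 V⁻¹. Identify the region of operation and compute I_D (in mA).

Saturation; I_D = 1.54 mA

V_SG = V_S − V_G = 5.45 − 3.22 = 2.23 V; V_SD = V_S − V_D = 5.45 − 4.27 = 1.18 V.
k_p = μ_pC_ox · (W/L) = 4 mA/V².
V_ov = V_SG − |V_th| = 2.23 − 1.37 = 0.86 V.
Since V_SD = 1.18 V ≥ V_ov = 0.86 V, the device is in saturation.
I_D = ½ k_p V_ov² (1 + λ V_SD) = 0.5 × 4 × 0.86² × (1 + 0.035 × 1.18) = 1.54 mA.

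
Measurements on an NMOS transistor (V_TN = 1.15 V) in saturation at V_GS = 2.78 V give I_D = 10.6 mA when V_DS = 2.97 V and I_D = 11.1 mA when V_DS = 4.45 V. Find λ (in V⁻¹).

With V_GS fixed, I_D ∝ (1 + λ V_DS) in saturation, so I_D2/I_D1 = (1 + λ V_DS2)/(1 + λ V_DS1).
11.1/10.6 = 1.047 = (1 + 4.45 λ)/(1 + 2.97 λ).
Solving: λ (I_D1 V_DS2 − I_D2 V_DS1) = I_D2 − I_D1, so λ = (11.1 − 10.6) / (10.6 × 4.45 − 11.1 × 2.97) = 0.5 / 14.2 = 0.0352 V⁻¹.

λ = 0.0352 V⁻¹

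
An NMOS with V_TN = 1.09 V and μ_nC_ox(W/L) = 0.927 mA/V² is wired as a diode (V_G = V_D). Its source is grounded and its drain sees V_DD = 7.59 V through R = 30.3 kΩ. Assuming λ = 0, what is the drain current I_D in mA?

With gate tied to drain, V_GS = V_DS ≥ V_GS − V_TN, so the device is in saturation.
KCL at the drain: ½ k_n (V_GS − V_TN)² = (V_DD − V_GS)/R.
Let x = V_GS − 1.09. Then 14 x² + x − 6.5 = 0, giving x = 0.646 V (positive root), so V_GS = 1.74 V.
I_D = (V_DD − V_GS)/R = (7.59 − 1.74) / 30.3 = 0.193 mA.

I_D = 0.193 mA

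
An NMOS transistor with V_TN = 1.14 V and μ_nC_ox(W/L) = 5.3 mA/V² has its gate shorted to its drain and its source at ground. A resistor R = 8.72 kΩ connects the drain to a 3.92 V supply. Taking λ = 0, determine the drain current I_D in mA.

I_D = 0.281 mA

With gate tied to drain, V_GS = V_DS ≥ V_GS − V_TN, so the device is in saturation.
KCL at the drain: ½ k_n (V_GS − V_TN)² = (V_DD − V_GS)/R.
Let x = V_GS − 1.14. Then 23.1 x² + x − 2.78 = 0, giving x = 0.326 V (positive root), so V_GS = 1.47 V.
I_D = (V_DD − V_GS)/R = (3.92 − 1.47) / 8.72 = 0.281 mA.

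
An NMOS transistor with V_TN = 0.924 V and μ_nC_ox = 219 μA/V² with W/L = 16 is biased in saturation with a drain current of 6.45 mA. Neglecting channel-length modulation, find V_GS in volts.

V_GS = 2.84 V

k_n = μ_nC_ox · (W/L) = 3.504 mA/V².
In saturation I_D = ½ k_n (V_GS − V_TN)², so V_GS − V_TN = √(2 I_D / k_n) = √(2 × 6.45 / 3.504) = 1.92 V.
V_GS = 0.924 + 1.92 = 2.84 V.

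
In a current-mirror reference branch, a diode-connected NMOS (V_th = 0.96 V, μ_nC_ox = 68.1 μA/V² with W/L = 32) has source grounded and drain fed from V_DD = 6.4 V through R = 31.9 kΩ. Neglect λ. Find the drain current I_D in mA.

I_D = 0.159 mA

With gate tied to drain, V_GS = V_DS ≥ V_GS − V_th, so the device is in saturation.
k_n = μ_nC_ox · (W/L) = 2.179 mA/V².
KCL at the drain: ½ k_n (V_GS − V_th)² = (V_DD − V_GS)/R.
Let x = V_GS − 0.96. Then 34.8 x² + x − 5.44 = 0, giving x = 0.381 V (positive root), so V_GS = 1.34 V.
I_D = (V_DD − V_GS)/R = (6.4 − 1.34) / 31.9 = 0.159 mA.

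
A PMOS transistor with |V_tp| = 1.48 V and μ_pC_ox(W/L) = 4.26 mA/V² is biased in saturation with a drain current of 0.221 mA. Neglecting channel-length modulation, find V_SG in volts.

V_SG = 1.80 V

In saturation I_D = ½ k_p (V_SG − |V_tp|)², so V_SG − |V_tp| = √(2 I_D / k_p) = √(2 × 0.221 / 4.26) = 0.322 V.
V_SG = 1.48 + 0.322 = 1.8 V.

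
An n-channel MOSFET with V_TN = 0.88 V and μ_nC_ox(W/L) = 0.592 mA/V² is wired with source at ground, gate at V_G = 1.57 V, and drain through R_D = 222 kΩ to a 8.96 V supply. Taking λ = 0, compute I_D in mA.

V_GS = V_G = 1.57 V, so V_ov = 1.57 − 0.88 = 0.69 V.
Assume saturation: I_D = ½ k_n V_ov² = 0.5 × 0.592 × 0.69² = 0.141 mA, giving V_DS = V_DD − I_D R_D = 8.96 − 0.141 × 222 = -22.3 V.
But -22.3 V < V_ov = 0.69 V, so the device is actually in triode.
In triode I_D = k_n[V_ov V_DS − ½ V_DS²] and I_D = (V_DD − V_DS)/R_D. Equating: 65.7 V_DS² − 91.68 V_DS + 8.96 = 0, giving V_DS = 0.106 V (the root below V_ov).
I_D = (8.96 − 0.106) / 222 = 0.0399 mA.

I_D = 0.0399 mA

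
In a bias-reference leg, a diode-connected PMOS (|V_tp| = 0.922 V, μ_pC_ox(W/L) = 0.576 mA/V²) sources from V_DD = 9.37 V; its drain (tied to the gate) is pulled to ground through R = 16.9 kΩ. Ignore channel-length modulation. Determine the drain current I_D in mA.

I_D = 0.428 mA

With gate tied to drain, V_SG = V_SD ≥ V_SG − |V_tp|, so the device is in saturation.
KCL at the drain: ½ k_p (V_SG − |V_tp|)² = (V_DD − V_SG)/R.
Let x = V_SG − 0.922. Then 4.87 x² + x − 8.448 = 0, giving x = 1.22 V (positive root), so V_SG = 2.14 V.
I_D = (V_DD − V_SG)/R = (9.37 − 2.14) / 16.9 = 0.428 mA.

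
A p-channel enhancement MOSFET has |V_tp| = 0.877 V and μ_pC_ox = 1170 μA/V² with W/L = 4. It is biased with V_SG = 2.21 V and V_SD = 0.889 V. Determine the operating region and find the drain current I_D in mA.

k_p = μ_pC_ox · (W/L) = 4.68 mA/V².
V_ov = V_SG − |V_tp| = 2.21 − 0.877 = 1.33 V.
Since V_SD = 0.889 V < V_ov = 1.33 V, the device is in the triode region.
I_D = k_p [V_ov · V_SD − ½ V_SD²] = 4.68 × [1.33 × 0.889 − 0.5 × 0.889²] = 3.7 mA.

Triode; I_D = 3.70 mA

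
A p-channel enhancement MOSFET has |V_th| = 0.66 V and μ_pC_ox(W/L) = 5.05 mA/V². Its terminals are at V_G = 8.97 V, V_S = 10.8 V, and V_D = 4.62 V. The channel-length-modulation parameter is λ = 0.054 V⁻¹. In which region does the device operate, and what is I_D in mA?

V_SG = V_S − V_G = 10.8 − 8.97 = 1.83 V; V_SD = V_S − V_D = 10.8 − 4.62 = 6.18 V.
V_ov = V_SG − |V_th| = 1.83 − 0.66 = 1.17 V.
Since V_SD = 6.18 V ≥ V_ov = 1.17 V, the device is in saturation.
I_D = ½ k_p V_ov² (1 + λ V_SD) = 0.5 × 5.05 × 1.17² × (1 + 0.054 × 6.18) = 4.61 mA.

Saturation; I_D = 4.61 mA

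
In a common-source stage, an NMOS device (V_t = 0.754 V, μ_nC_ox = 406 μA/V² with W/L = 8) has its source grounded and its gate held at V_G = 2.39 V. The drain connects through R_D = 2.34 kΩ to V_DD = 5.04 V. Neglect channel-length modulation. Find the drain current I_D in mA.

V_GS = V_G = 2.39 V, so V_ov = 2.39 − 0.754 = 1.64 V.
k_n = μ_nC_ox · (W/L) = 3.248 mA/V².
Assume saturation: I_D = ½ k_n V_ov² = 0.5 × 3.248 × 1.64² = 4.35 mA, giving V_DS = V_DD − I_D R_D = 5.04 − 4.35 × 2.34 = -5.13 V.
But -5.13 V < V_ov = 1.64 V, so the device is actually in triode.
In triode I_D = k_n[V_ov V_DS − ½ V_DS²] and I_D = (V_DD − V_DS)/R_D. Equating: 3.8 V_DS² − 13.43 V_DS + 5.04 = 0, giving V_DS = 0.427 V (the root below V_ov).
I_D = (5.04 − 0.427) / 2.34 = 1.97 mA.

I_D = 1.97 mA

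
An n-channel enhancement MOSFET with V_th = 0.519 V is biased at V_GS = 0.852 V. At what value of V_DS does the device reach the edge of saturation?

V_DS,sat = 0.333 V

The boundary between triode and saturation is V_DS = V_GS − V_th = V_ov.
V_ov = 0.852 − 0.519 = 0.333 V.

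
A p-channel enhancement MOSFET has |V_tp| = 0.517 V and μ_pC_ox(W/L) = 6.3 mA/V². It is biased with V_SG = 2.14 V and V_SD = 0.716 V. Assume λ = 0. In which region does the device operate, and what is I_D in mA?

V_ov = V_SG − |V_tp| = 2.14 − 0.517 = 1.62 V.
Since V_SD = 0.716 V < V_ov = 1.62 V, the device is in the triode region.
I_D = k_p [V_ov · V_SD − ½ V_SD²] = 6.3 × [1.62 × 0.716 − 0.5 × 0.716²] = 5.71 mA.

Triode; I_D = 5.71 mA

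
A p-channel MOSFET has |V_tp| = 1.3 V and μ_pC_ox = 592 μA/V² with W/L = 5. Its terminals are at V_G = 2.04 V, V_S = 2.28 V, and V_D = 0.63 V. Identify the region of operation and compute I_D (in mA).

Cutoff; I_D = 0 mA

V_SG = V_S − V_G = 2.28 − 2.04 = 0.24 V; V_SD = V_S − V_D = 2.28 − 0.63 = 1.65 V.
V_SG = 0.24 V < |V_tp| = 1.3 V, so the transistor is in cutoff.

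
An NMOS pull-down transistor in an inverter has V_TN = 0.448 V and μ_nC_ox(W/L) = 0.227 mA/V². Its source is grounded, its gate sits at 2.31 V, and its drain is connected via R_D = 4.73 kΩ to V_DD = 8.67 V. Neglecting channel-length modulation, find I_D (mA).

I_D = 0.394 mA

V_GS = V_G = 2.31 V, so V_ov = 2.31 − 0.448 = 1.86 V.
Assume saturation: I_D = ½ k_n V_ov² = 0.5 × 0.227 × 1.86² = 0.394 mA, giving V_DS = V_DD − I_D R_D = 8.67 − 0.394 × 4.73 = 6.81 V.
V_DS = 6.81 V ≥ V_ov = 1.86 V, confirming saturation.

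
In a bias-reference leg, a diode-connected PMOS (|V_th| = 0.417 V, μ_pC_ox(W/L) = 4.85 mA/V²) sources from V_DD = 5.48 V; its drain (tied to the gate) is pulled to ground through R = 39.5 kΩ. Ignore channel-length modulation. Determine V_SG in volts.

With gate tied to drain, V_SG = V_SD ≥ V_SG − |V_th|, so the device is in saturation.
KCL at the drain: ½ k_p (V_SG − |V_th|)² = (V_DD − V_SG)/R.
Let x = V_SG − 0.417. Then 95.8 x² + x − 5.063 = 0, giving x = 0.225 V (positive root), so V_SG = 0.642 V.
I_D = (V_DD − V_SG)/R = (5.48 − 0.642) / 39.5 = 0.122 mA.

V_SG = 0.642 V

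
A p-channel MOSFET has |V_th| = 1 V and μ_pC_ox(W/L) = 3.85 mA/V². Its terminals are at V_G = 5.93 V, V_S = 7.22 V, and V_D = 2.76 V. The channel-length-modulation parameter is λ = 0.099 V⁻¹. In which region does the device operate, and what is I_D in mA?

V_SG = V_S − V_G = 7.22 − 5.93 = 1.29 V; V_SD = V_S − V_D = 7.22 − 2.76 = 4.46 V.
V_ov = V_SG − |V_th| = 1.29 − 1 = 0.29 V.
Since V_SD = 4.46 V ≥ V_ov = 0.29 V, the device is in saturation.
I_D = ½ k_p V_ov² (1 + λ V_SD) = 0.5 × 3.85 × 0.29² × (1 + 0.099 × 4.46) = 0.233 mA.

Saturation; I_D = 0.233 mA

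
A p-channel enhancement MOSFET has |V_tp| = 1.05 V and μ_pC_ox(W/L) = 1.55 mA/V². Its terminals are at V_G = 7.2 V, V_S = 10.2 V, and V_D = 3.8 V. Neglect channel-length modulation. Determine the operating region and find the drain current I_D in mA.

Saturation; I_D = 2.95 mA

V_SG = V_S − V_G = 10.2 − 7.2 = 3 V; V_SD = V_S − V_D = 10.2 − 3.8 = 6.4 V.
V_ov = V_SG − |V_tp| = 3 − 1.05 = 1.95 V.
Since V_SD = 6.4 V ≥ V_ov = 1.95 V, the device is in saturation.
I_D = ½ k_p V_ov² = 0.5 × 1.55 × 1.95² = 2.95 mA.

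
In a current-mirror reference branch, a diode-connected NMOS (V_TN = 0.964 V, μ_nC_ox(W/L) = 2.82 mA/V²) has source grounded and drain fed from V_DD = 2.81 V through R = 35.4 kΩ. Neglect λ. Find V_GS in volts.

With gate tied to drain, V_GS = V_DS ≥ V_GS − V_TN, so the device is in saturation.
KCL at the drain: ½ k_n (V_GS − V_TN)² = (V_DD − V_GS)/R.
Let x = V_GS − 0.964. Then 49.9 x² + x − 1.846 = 0, giving x = 0.183 V (positive root), so V_GS = 1.15 V.
I_D = (V_DD − V_GS)/R = (2.81 − 1.15) / 35.4 = 0.047 mA.

V_GS = 1.15 V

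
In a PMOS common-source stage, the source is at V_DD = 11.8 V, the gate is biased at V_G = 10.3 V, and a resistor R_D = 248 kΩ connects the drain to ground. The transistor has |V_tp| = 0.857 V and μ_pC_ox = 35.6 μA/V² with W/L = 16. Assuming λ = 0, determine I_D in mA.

V_SG = V_DD − V_G = 11.8 − 10.3 = 1.5 V, so V_ov = 1.5 − 0.857 = 0.643 V.
k_p = μ_pC_ox · (W/L) = 0.5696 mA/V².
Assume saturation: I_D = ½ k_p V_ov² = 0.5 × 0.5696 × 0.643² = 0.118 mA, giving V_SD = V_DD − I_D R_D = 11.8 − 0.118 × 248 = -17.4 V.
But -17.4 V < V_ov = 0.643 V, so the device is actually in triode.
In triode I_D = k_p[V_ov V_SD − ½ V_SD²] and I_D = (V_DD − V_SD)/R_D. Equating: 70.6 V_SD² − 91.83 V_SD + 11.8 = 0, giving V_SD = 0.145 V (the root below V_ov).
I_D = (11.8 − 0.145) / 248 = 0.047 mA.

I_D = 0.0470 mA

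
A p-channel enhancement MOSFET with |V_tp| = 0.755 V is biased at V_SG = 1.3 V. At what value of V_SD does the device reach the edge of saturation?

The boundary between triode and saturation is V_SD = V_SG − |V_tp| = V_ov.
V_ov = 1.3 − 0.755 = 0.545 V.

V_SD,sat = 0.545 V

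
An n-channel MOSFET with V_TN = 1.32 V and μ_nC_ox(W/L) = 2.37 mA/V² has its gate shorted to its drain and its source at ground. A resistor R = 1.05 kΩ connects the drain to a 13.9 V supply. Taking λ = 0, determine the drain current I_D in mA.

With gate tied to drain, V_GS = V_DS ≥ V_GS − V_TN, so the device is in saturation.
KCL at the drain: ½ k_n (V_GS − V_TN)² = (V_DD − V_GS)/R.
Let x = V_GS − 1.32. Then 1.24 x² + x − 12.58 = 0, giving x = 2.8 V (positive root), so V_GS = 4.12 V.
I_D = (V_DD − V_GS)/R = (13.9 − 4.12) / 1.05 = 9.31 mA.

I_D = 9.31 mA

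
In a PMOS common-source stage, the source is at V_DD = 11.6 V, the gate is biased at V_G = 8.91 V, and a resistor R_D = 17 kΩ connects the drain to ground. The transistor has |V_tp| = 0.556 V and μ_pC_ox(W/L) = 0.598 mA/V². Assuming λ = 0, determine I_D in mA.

I_D = 0.648 mA

V_SG = V_DD − V_G = 11.6 − 8.91 = 2.69 V, so V_ov = 2.69 − 0.556 = 2.13 V.
Assume saturation: I_D = ½ k_p V_ov² = 0.5 × 0.598 × 2.13² = 1.36 mA, giving V_SD = V_DD − I_D R_D = 11.6 − 1.36 × 17 = -11.5 V.
But -11.5 V < V_ov = 2.13 V, so the device is actually in triode.
In triode I_D = k_p[V_ov V_SD − ½ V_SD²] and I_D = (V_DD − V_SD)/R_D. Equating: 5.08 V_SD² − 22.69 V_SD + 11.6 = 0, giving V_SD = 0.589 V (the root below V_ov).
I_D = (11.6 − 0.589) / 17 = 0.648 mA.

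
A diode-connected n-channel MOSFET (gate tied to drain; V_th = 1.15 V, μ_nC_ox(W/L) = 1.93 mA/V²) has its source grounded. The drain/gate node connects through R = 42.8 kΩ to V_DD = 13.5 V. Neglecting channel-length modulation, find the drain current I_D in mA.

With gate tied to drain, V_GS = V_DS ≥ V_GS − V_th, so the device is in saturation.
KCL at the drain: ½ k_n (V_GS − V_th)² = (V_DD − V_GS)/R.
Let x = V_GS − 1.15. Then 41.3 x² + x − 12.35 = 0, giving x = 0.535 V (positive root), so V_GS = 1.68 V.
I_D = (V_DD − V_GS)/R = (13.5 − 1.68) / 42.8 = 0.276 mA.

I_D = 0.276 mA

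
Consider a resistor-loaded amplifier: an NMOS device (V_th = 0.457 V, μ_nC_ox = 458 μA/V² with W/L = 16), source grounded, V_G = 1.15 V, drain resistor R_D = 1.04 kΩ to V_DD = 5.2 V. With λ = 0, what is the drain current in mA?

I_D = 1.76 mA

V_GS = V_G = 1.15 V, so V_ov = 1.15 − 0.457 = 0.693 V.
k_n = μ_nC_ox · (W/L) = 7.328 mA/V².
Assume saturation: I_D = ½ k_n V_ov² = 0.5 × 7.328 × 0.693² = 1.76 mA, giving V_DS = V_DD − I_D R_D = 5.2 − 1.76 × 1.04 = 3.37 V.
V_DS = 3.37 V ≥ V_ov = 0.693 V, confirming saturation.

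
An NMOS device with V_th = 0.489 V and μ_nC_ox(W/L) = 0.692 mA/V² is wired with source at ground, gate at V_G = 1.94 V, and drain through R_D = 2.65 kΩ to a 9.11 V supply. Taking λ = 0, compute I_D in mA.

I_D = 0.728 mA

V_GS = V_G = 1.94 V, so V_ov = 1.94 − 0.489 = 1.45 V.
Assume saturation: I_D = ½ k_n V_ov² = 0.5 × 0.692 × 1.45² = 0.728 mA, giving V_DS = V_DD − I_D R_D = 9.11 − 0.728 × 2.65 = 7.18 V.
V_DS = 7.18 V ≥ V_ov = 1.45 V, confirming saturation.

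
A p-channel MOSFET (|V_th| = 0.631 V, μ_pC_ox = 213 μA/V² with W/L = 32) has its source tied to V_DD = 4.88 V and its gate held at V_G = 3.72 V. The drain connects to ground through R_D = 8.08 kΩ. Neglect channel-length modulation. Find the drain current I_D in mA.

V_SG = V_DD − V_G = 4.88 − 3.72 = 1.16 V, so V_ov = 1.16 − 0.631 = 0.529 V.
k_p = μ_pC_ox · (W/L) = 6.816 mA/V².
Assume saturation: I_D = ½ k_p V_ov² = 0.5 × 6.816 × 0.529² = 0.954 mA, giving V_SD = V_DD − I_D R_D = 4.88 − 0.954 × 8.08 = -2.83 V.
But -2.83 V < V_ov = 0.529 V, so the device is actually in triode.
In triode I_D = k_p[V_ov V_SD − ½ V_SD²] and I_D = (V_DD − V_SD)/R_D. Equating: 27.5 V_SD² − 30.13 V_SD + 4.88 = 0, giving V_SD = 0.198 V (the root below V_ov).
I_D = (4.88 − 0.198) / 8.08 = 0.58 mA.

I_D = 0.580 mA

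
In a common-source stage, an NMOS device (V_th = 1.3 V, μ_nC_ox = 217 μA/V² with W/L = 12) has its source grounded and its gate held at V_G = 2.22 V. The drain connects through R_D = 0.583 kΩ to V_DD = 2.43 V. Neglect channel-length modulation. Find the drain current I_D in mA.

I_D = 1.10 mA

V_GS = V_G = 2.22 V, so V_ov = 2.22 − 1.3 = 0.92 V.
k_n = μ_nC_ox · (W/L) = 2.604 mA/V².
Assume saturation: I_D = ½ k_n V_ov² = 0.5 × 2.604 × 0.92² = 1.1 mA, giving V_DS = V_DD − I_D R_D = 2.43 − 1.1 × 0.583 = 1.79 V.
V_DS = 1.79 V ≥ V_ov = 0.92 V, confirming saturation.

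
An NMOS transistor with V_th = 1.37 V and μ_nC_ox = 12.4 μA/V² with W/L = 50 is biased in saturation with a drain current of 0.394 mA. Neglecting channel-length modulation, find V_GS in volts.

V_GS = 2.50 V

k_n = μ_nC_ox · (W/L) = 0.62 mA/V².
In saturation I_D = ½ k_n (V_GS − V_th)², so V_GS − V_th = √(2 I_D / k_n) = √(2 × 0.394 / 0.62) = 1.13 V.
V_GS = 1.37 + 1.13 = 2.5 V.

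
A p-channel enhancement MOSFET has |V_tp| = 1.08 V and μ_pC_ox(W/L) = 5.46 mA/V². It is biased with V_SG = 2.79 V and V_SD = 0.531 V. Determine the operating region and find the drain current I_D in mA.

V_ov = V_SG − |V_tp| = 2.79 − 1.08 = 1.71 V.
Since V_SD = 0.531 V < V_ov = 1.71 V, the device is in the triode region.
I_D = k_p [V_ov · V_SD − ½ V_SD²] = 5.46 × [1.71 × 0.531 − 0.5 × 0.531²] = 4.19 mA.

Triode; I_D = 4.19 mA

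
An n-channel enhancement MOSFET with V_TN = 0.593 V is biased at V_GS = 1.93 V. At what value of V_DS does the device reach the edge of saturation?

V_DS,sat = 1.34 V

The boundary between triode and saturation is V_DS = V_GS − V_TN = V_ov.
V_ov = 1.93 − 0.593 = 1.34 V.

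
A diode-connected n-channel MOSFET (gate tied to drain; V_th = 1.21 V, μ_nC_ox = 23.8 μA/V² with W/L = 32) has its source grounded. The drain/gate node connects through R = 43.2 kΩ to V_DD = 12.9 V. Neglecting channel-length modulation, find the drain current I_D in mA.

I_D = 0.252 mA

With gate tied to drain, V_GS = V_DS ≥ V_GS − V_th, so the device is in saturation.
k_n = μ_nC_ox · (W/L) = 0.7616 mA/V².
KCL at the drain: ½ k_n (V_GS − V_th)² = (V_DD − V_GS)/R.
Let x = V_GS − 1.21. Then 16.5 x² + x − 11.69 = 0, giving x = 0.813 V (positive root), so V_GS = 2.02 V.
I_D = (V_DD − V_GS)/R = (12.9 − 2.02) / 43.2 = 0.252 mA.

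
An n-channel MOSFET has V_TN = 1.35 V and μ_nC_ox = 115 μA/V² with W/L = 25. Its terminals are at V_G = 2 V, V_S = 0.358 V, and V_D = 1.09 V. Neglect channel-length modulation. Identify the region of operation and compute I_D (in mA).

Saturation; I_D = 0.123 mA

V_GS = V_G − V_S = 2 − 0.358 = 1.64 V; V_DS = V_D − V_S = 1.09 − 0.358 = 0.732 V.
k_n = μ_nC_ox · (W/L) = 2.875 mA/V².
V_ov = V_GS − V_TN = 1.64 − 1.35 = 0.292 V.
Since V_DS = 0.732 V ≥ V_ov = 0.292 V, the device is in saturation.
I_D = ½ k_n V_ov² = 0.5 × 2.875 × 0.292² = 0.123 mA.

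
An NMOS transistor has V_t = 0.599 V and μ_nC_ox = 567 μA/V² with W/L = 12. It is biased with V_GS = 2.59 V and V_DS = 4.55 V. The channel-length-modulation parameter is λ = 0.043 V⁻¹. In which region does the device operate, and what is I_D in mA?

Saturation; I_D = 16.1 mA

k_n = μ_nC_ox · (W/L) = 6.804 mA/V².
V_ov = V_GS − V_t = 2.59 − 0.599 = 1.99 V.
Since V_DS = 4.55 V ≥ V_ov = 1.99 V, the device is in saturation.
I_D = ½ k_n V_ov² (1 + λ V_DS) = 0.5 × 6.804 × 1.99² × (1 + 0.043 × 4.55) = 16.1 mA.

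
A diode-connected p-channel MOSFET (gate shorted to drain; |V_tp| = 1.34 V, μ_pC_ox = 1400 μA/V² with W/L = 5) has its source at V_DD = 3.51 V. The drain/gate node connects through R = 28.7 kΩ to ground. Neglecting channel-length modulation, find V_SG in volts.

V_SG = 1.48 V

With gate tied to drain, V_SG = V_SD ≥ V_SG − |V_tp|, so the device is in saturation.
k_p = μ_pC_ox · (W/L) = 7 mA/V².
KCL at the drain: ½ k_p (V_SG − |V_tp|)² = (V_DD − V_SG)/R.
Let x = V_SG − 1.34. Then 100 x² + x − 2.17 = 0, giving x = 0.142 V (positive root), so V_SG = 1.48 V.
I_D = (V_DD − V_SG)/R = (3.51 − 1.48) / 28.7 = 0.0707 mA.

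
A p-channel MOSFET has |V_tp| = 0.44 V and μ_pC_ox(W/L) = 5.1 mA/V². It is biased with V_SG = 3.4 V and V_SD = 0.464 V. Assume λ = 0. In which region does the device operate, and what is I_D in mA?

Triode; I_D = 6.46 mA

V_ov = V_SG − |V_tp| = 3.4 − 0.44 = 2.96 V.
Since V_SD = 0.464 V < V_ov = 2.96 V, the device is in the triode region.
I_D = k_p [V_ov · V_SD − ½ V_SD²] = 5.1 × [2.96 × 0.464 − 0.5 × 0.464²] = 6.46 mA.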